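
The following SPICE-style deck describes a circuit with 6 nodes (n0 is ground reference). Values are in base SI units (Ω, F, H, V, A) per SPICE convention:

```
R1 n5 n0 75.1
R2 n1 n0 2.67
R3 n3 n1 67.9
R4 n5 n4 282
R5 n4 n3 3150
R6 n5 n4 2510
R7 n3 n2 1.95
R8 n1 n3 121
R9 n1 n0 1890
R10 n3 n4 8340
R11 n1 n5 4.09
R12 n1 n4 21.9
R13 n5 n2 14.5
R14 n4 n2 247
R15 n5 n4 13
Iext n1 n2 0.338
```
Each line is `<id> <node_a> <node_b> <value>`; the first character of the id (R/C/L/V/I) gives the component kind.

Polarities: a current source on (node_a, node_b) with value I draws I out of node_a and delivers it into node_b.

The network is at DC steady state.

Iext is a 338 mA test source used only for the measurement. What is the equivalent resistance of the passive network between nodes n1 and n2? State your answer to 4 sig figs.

R_eq = 12.37 Ω

Apply KCL at each of the 5 non-ground nodes and solve the resulting linear system.
Node n1: branches {R2, R3, R8, R9, R11, R12, Iext} → V_1 = -0.02877
Node n2: branches {R7, R13, R14, Iext} → V_2 = 4.151
Node n3: branches {R3, R5, R7, R8, R10} → V_3 = 3.969
Node n4: branches {R4, R5, R6, R10, R12, R14, R15} → V_4 = 0.6316
Node n5: branches {R1, R4, R6, R11, R13, R15} → V_5 = 0.8103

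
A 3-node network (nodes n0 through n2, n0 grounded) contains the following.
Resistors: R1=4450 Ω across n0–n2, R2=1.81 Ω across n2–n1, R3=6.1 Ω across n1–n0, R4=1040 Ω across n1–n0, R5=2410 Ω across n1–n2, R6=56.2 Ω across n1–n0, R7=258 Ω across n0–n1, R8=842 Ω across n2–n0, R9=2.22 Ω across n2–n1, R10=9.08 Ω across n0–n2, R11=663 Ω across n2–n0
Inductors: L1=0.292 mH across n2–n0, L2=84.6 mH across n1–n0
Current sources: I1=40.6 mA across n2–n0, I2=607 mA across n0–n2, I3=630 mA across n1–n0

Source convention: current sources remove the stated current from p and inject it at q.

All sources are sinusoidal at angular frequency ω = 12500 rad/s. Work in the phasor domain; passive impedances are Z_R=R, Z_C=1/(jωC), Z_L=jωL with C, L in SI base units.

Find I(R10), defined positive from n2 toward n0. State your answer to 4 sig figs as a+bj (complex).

MNA unknowns: 2 node voltages V₁..V_2
R1: Y=0.0002247+0.000j on G[0,2]
R2: Y=0.5525+0.000j on G[2,1]
R3: Y=0.1639+0.000j on G[1,0]
L1: Y=0.000-0.2740j on G[2,0]
R4: Y=0.0009615+0.000j on G[1,0]
R5: Y=0.0004149+0.000j on G[1,2]
L2: Y=0.000-0.0009456j on G[1,0]
R6: Y=0.01779+0.000j on G[1,0]
I1: z[2]−=0.0406, z[0]+=0.0406
R7: Y=0.003876+0.000j on G[0,1]
R8: Y=0.001188+0.000j on G[2,0]
R9: Y=0.4505+0.000j on G[2,1]
I2: z[0]−=0.607, z[2]+=0.607
R10: Y=0.1101+0.000j on G[0,2]
R11: Y=0.001508+0.000j on G[2,0]
I3: z[1]−=0.63, z[0]+=0.63
solve → V1=-0.4748+0.05382j, V2=0.06481+0.06428j

0.007138+0.007079j A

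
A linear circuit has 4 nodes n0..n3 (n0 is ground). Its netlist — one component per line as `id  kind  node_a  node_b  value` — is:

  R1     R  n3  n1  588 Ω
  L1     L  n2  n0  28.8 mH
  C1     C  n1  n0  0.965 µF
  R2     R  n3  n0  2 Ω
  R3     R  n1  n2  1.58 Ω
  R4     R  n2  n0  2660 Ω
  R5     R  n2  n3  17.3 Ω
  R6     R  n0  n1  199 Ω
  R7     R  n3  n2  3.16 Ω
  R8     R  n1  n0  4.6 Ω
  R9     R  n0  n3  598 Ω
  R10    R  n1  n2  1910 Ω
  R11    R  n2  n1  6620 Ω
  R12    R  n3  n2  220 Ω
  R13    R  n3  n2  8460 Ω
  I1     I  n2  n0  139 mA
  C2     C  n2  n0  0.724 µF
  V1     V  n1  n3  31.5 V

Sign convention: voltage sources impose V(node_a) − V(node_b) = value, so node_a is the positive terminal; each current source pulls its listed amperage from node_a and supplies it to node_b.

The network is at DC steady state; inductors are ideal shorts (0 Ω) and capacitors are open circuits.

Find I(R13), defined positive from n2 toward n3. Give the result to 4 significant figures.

0.001835 A

MNA unknowns: 3 node voltages V₁..V_3 plus 2 source currents (L1, V1)
R1: Y=0.001701 on G[3,1]
L1: row V2−V0=0, i_L1 at 2,0
C1: Y=0.000 on G[1,0]
R2: Y=0.5000 on G[3,0]
R3: Y=0.6329 on G[1,2]
R4: Y=0.0003759 on G[2,0]
R5: Y=0.05780 on G[2,3]
R6: Y=0.005025 on G[0,1]
R7: Y=0.3165 on G[3,2]
R8: Y=0.2174 on G[1,0]
R9: Y=0.001672 on G[0,3]
R10: Y=0.0005236 on G[1,2]
R11: Y=0.0001511 on G[2,1]
R12: Y=0.004545 on G[3,2]
R13: Y=0.0001182 on G[3,2]
I1: z[2]−=0.139, z[0]+=0.139
C2: Y=0.000 on G[2,0]
V1: row V1−V3=31.5, i_V1 at 1,3
solve → V1=15.97, V2=0.000, V3=-15.53
aux → i_L1=4.098, i_V1=-13.73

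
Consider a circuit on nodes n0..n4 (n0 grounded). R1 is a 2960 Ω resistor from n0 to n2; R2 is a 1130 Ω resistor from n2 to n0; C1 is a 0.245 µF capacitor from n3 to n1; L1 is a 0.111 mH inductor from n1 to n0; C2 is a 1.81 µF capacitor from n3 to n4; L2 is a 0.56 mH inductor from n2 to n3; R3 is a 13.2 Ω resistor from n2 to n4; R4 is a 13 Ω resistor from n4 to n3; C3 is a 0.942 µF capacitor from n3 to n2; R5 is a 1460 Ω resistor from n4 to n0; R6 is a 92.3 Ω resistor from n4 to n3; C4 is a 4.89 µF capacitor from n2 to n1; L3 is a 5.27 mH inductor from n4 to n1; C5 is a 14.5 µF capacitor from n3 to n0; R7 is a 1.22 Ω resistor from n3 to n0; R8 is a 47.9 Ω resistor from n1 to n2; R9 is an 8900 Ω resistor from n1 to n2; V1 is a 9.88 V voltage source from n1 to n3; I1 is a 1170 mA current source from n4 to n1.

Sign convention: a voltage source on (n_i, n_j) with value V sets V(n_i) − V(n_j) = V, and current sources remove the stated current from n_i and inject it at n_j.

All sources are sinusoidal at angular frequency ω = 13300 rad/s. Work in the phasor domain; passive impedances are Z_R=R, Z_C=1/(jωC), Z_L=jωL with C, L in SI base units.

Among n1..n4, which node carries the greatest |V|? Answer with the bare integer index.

4

Element admittances at ω=13300 rad/s:
  Y(R1) = 0.0003378+0.000j S between n0,n2
  Y(R2) = 0.0008850+0.000j S between n2,n0
  Y(C1) = 0.000+0.003258j S between n3,n1
  Y(L1) = 0.000-0.6774j S between n1,n0
  Y(C2) = 0.000+0.02407j S between n3,n4
  Y(L2) = 0.000-0.1343j S between n2,n3
  Y(R3) = 0.07576+0.000j S between n2,n4
  Y(R4) = 0.07692+0.000j S between n4,n3
  Y(C3) = 0.000+0.01253j S between n3,n2
  Y(R5) = 0.0006849+0.000j S between n4,n0
  Y(R6) = 0.01083+0.000j S between n4,n3
  Y(C4) = 0.000+0.06504j S between n2,n1
  Y(L3) = 0.000-0.01427j S between n4,n1
  Y(C5) = 0.000+0.1928j S between n3,n0
  Y(R7) = 0.8197+0.000j S between n3,n0
  Y(R8) = 0.02088+0.000j S between n1,n2
  Y(R9) = 0.0001124+0.000j S between n1,n2
  V1: constraint V(n1)−V(n3) = 9.88
  I1: injects 1.17 A into n1 (from n4)
Assemble and solve the 5×5 MNA system:
  V(n1)=6.333+6.049j  V(n2)=-11.23+8.910j  V(n3)=-3.547+6.049j  V(n4)=-14.14+7.118j
  i(V1)=-3.467+3.467j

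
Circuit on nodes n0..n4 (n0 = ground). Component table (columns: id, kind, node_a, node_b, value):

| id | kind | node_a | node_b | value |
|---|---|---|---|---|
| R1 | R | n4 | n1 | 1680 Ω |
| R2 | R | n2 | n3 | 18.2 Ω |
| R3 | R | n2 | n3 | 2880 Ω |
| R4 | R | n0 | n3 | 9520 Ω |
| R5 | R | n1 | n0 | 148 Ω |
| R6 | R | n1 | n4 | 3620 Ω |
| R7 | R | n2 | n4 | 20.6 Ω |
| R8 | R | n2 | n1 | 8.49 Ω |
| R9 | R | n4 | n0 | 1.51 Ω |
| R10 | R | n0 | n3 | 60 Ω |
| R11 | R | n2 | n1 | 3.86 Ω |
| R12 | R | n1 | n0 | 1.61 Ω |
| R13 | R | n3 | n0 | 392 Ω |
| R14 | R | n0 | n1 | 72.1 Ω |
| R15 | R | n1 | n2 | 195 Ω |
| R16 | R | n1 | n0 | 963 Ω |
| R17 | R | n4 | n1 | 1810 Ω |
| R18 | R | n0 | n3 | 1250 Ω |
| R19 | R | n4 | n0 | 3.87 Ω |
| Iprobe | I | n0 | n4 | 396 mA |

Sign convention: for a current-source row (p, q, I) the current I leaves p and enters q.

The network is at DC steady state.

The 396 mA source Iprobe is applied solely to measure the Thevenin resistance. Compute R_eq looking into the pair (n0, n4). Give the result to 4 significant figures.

Element admittances at DC:
  Y(R1) = 0.0005952 S between n4,n1
  Y(R2) = 0.05495 S between n2,n3
  Y(R3) = 0.0003472 S between n2,n3
  Y(R4) = 0.0001050 S between n0,n3
  Y(R5) = 0.006757 S between n1,n0
  Y(R6) = 0.0002762 S between n1,n4
  Y(R7) = 0.04854 S between n2,n4
  Y(R8) = 0.1178 S between n2,n1
  Y(R9) = 0.6623 S between n4,n0
  Y(R10) = 0.01667 S between n0,n3
  Y(R11) = 0.2591 S between n2,n1
  Y(R12) = 0.6211 S between n1,n0
  Y(R13) = 0.002551 S between n3,n0
  Y(R14) = 0.01387 S between n0,n1
  Y(R15) = 0.005128 S between n1,n2
  Y(R16) = 0.001038 S between n1,n0
  Y(R17) = 0.0005525 S between n4,n1
  Y(R18) = 0.0008000 S between n0,n3
  Y(R19) = 0.2584 S between n4,n0
  Iprobe: injects 0.396 A into n4 (from n0)
Assemble and solve the 4×4 MNA system:
  V(n1)=0.02536  V(n2)=0.06660  V(n3)=0.04883  V(n4)=0.4114

R_eq = 1.039 Ω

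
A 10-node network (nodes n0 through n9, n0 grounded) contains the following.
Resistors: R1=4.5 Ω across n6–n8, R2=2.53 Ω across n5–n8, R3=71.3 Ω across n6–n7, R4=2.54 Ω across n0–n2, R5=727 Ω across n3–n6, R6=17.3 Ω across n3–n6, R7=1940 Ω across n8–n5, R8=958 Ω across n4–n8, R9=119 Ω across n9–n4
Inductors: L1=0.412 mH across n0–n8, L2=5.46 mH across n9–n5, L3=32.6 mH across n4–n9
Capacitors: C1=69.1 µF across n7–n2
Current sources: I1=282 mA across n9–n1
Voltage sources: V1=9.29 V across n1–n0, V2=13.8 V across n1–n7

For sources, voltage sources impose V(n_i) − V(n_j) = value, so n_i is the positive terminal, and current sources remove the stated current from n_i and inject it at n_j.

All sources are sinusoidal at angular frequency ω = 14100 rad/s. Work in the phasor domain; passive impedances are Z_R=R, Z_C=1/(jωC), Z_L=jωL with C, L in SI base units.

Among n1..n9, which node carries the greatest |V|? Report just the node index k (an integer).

Element admittances at ω=14100 rad/s:
  Y(R1) = 0.2222+0.000j S between n6,n8
  Y(R2) = 0.3953+0.000j S between n5,n8
  Y(R3) = 0.01403+0.000j S between n6,n7
  Y(R4) = 0.3937+0.000j S between n0,n2
  Y(R5) = 0.001376+0.000j S between n3,n6
  Y(R6) = 0.05780+0.000j S between n3,n6
  Y(L1) = 0.000-0.1721j S between n0,n8
  Y(R7) = 0.0005155+0.000j S between n8,n5
  Y(R8) = 0.001044+0.000j S between n4,n8
  Y(C1) = 0.000+0.9743j S between n7,n2
  Y(L2) = 0.000-0.01299j S between n9,n5
  Y(R9) = 0.008403+0.000j S between n9,n4
  Y(L3) = 0.000-0.002176j S between n4,n9
  I1: injects 0.282 A into n1 (from n9)
  V1: constraint V(n1)−V(n0) = 9.29
  V2: constraint V(n1)−V(n7) = 13.8
Assemble and solve the 11×11 MNA system:
  V(n1)=9.290+0.000j  V(n2)=-3.877-1.567j  V(n3)=-0.4099-1.855j  V(n4)=-2.679-21.12j  V(n5)=-0.8570-1.922j  V(n6)=-0.4099-1.855j  V(n7)=-4.510+0.000j  V(n8)=-0.1512-1.972j  V(n9)=-2.396-23.43j
  i(V1)=1.866+0.5908j  i(V2)=-1.584-0.5908j

9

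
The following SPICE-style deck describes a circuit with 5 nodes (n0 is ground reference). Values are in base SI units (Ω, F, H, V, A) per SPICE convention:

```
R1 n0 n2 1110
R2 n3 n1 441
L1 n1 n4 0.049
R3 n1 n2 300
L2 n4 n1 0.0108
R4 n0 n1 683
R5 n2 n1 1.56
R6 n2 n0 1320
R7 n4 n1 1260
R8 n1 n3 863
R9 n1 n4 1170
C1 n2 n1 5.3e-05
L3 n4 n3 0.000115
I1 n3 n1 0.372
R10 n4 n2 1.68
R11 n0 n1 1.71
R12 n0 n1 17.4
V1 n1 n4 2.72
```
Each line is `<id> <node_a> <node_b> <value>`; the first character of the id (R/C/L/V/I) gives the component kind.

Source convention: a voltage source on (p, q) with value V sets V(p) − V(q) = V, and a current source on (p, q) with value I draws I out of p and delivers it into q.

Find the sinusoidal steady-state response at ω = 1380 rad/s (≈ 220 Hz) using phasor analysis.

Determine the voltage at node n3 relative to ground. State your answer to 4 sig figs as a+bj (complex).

-2.717-0.05775j V

Element admittances at ω=1380 rad/s:
  Y(R1) = 0.0009009+0.000j S between n0,n2
  Y(R2) = 0.002268+0.000j S between n3,n1
  Y(L1) = 0.000-0.01479j S between n1,n4
  Y(R3) = 0.003333+0.000j S between n1,n2
  Y(L2) = 0.000-0.06710j S between n4,n1
  Y(R4) = 0.001464+0.000j S between n0,n1
  Y(R5) = 0.6410+0.000j S between n2,n1
  Y(R6) = 0.0007576+0.000j S between n2,n0
  Y(R7) = 0.0007937+0.000j S between n4,n1
  Y(R8) = 0.001159+0.000j S between n1,n3
  Y(R9) = 0.0008547+0.000j S between n1,n4
  Y(C1) = 0.000+0.07314j S between n2,n1
  Y(L3) = 0.000-6.301j S between n4,n3
  I1: injects 0.372 A into n1 (from n3)
  Y(R10) = 0.5952+0.000j S between n4,n2
  Y(R11) = 0.5848+0.000j S between n0,n1
  Y(R12) = 0.05747+0.000j S between n0,n1
  V1: constraint V(n1)−V(n4) = 2.72
Assemble and solve the 5×5 MNA system:
  V(n1)=0.003340-0.0001968j  V(n2)=-1.297+0.07640j  V(n3)=-2.717-0.05775j  V(n4)=-2.717-0.0001968j
  i(V1)=-0.4871+0.1769j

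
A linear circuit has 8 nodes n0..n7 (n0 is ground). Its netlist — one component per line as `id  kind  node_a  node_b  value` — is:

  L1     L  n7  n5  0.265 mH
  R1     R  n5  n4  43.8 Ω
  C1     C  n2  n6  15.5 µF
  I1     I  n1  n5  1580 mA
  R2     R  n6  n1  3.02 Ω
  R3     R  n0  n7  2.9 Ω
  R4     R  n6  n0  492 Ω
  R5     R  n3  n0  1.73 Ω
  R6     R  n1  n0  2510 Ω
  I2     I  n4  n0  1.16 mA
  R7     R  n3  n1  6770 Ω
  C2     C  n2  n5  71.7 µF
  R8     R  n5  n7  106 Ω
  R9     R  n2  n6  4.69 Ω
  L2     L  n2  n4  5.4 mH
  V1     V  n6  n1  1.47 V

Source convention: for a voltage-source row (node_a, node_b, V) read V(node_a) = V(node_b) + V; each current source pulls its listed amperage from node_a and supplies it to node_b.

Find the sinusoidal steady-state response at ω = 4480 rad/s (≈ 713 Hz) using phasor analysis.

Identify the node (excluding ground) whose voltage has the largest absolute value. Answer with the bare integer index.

Element admittances at ω=4480 rad/s:
  Y(L1) = 0.000-0.8423j S between n7,n5
  Y(R1) = 0.02283+0.000j S between n5,n4
  Y(C1) = 0.000+0.06944j S between n2,n6
  I1: injects 1.58 A into n5 (from n1)
  Y(R2) = 0.3311+0.000j S between n6,n1
  Y(R3) = 0.3448+0.000j S between n0,n7
  Y(R4) = 0.002033+0.000j S between n6,n0
  Y(R5) = 0.5780+0.000j S between n3,n0
  Y(R6) = 0.0003984+0.000j S between n1,n0
  I2: injects 0.00116 A into n0 (from n4)
  Y(R7) = 0.0001477+0.000j S between n3,n1
  Y(C2) = 0.000+0.3212j S between n2,n5
  Y(R8) = 0.009434+0.000j S between n5,n7
  Y(R9) = 0.2132+0.000j S between n2,n6
  Y(L2) = 0.000-0.04134j S between n2,n4
  V1: constraint V(n6)−V(n1) = 1.47
Assemble and solve the 8×8 MNA system:
  V(n1)=-8.381+7.042j  V(n2)=-0.2648+4.963j  V(n3)=-0.002141+0.001799j  V(n4)=1.916+3.917j  V(n5)=0.07243-0.03218j  V(n6)=-6.911+7.042j  V(n7)=0.05064-0.05266j
  i(V1)=1.089+0.003846j

1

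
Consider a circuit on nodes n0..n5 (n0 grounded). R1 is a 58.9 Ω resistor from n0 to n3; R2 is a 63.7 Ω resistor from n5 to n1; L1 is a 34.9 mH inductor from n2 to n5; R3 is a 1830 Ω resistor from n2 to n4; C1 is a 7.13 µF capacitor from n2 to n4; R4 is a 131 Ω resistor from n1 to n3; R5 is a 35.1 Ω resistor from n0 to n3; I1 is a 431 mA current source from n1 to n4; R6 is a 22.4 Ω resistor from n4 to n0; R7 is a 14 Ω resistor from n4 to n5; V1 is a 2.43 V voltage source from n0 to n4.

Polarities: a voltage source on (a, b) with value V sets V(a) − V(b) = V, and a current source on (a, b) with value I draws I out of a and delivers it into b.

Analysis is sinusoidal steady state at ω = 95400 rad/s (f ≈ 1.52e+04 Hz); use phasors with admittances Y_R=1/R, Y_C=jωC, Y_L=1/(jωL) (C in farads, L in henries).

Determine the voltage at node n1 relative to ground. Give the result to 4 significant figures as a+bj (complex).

Element admittances at ω=95400 rad/s:
  Y(R1) = 0.01698+0.000j S between n0,n3
  Y(R2) = 0.01570+0.000j S between n5,n1
  Y(L1) = 0.000-0.0003003j S between n2,n5
  Y(R3) = 0.0005464+0.000j S between n2,n4
  Y(C1) = 0.000+0.6802j S between n2,n4
  Y(R4) = 0.007634+0.000j S between n1,n3
  Y(R5) = 0.02849+0.000j S between n0,n3
  I1: injects 0.431 A into n4 (from n1)
  Y(R6) = 0.04464+0.000j S between n4,n0
  Y(R7) = 0.07143+0.000j S between n4,n5
  V1: constraint V(n0)−V(n4) = 2.43
Assemble and solve the 6×6 MNA system:
  V(n1)=-23.82-0.01075j  V(n2)=-2.428+8.096e-06j  V(n3)=-3.424-0.001546j  V(n4)=-2.430+0.000j  V(n5)=-6.284-0.01523j
  i(V1)=-0.2642-7.028e-05j

-23.82-0.01075j V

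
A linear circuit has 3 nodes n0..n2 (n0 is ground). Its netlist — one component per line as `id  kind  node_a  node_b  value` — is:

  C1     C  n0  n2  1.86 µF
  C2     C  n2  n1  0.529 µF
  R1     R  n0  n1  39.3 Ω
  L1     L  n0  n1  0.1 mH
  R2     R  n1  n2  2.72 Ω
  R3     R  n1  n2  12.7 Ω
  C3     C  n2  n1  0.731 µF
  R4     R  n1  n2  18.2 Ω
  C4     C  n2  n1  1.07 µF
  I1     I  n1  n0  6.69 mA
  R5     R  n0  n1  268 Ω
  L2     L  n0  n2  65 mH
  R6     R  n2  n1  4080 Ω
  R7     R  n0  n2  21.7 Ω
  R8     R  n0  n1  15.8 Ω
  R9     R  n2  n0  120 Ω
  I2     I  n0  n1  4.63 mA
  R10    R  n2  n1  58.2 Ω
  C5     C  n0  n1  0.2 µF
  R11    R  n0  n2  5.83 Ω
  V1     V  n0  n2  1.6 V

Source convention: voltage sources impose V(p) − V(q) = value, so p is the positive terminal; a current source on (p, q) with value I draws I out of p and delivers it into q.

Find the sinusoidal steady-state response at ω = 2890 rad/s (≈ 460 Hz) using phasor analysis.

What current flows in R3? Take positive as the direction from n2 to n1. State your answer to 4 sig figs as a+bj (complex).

-0.1230+0.01844j A

MNA unknowns: 2 node voltages V₁..V_2 plus 1 source current (V1)
C1: Y=0.000+0.005375j on G[0,2]
C2: Y=0.000+0.001529j on G[2,1]
R1: Y=0.02545+0.000j on G[0,1]
L1: Y=0.000-3.460j on G[0,1]
R2: Y=0.3676+0.000j on G[1,2]
R3: Y=0.07874+0.000j on G[1,2]
C3: Y=0.000+0.002113j on G[2,1]
R4: Y=0.05495+0.000j on G[1,2]
C4: Y=0.000+0.003092j on G[2,1]
I1: z[1]−=0.00669, z[0]+=0.00669
R5: Y=0.003731+0.000j on G[0,1]
L2: Y=0.000-0.005323j on G[0,2]
R6: Y=0.0002451+0.000j on G[2,1]
R7: Y=0.04608+0.000j on G[0,2]
R8: Y=0.06329+0.000j on G[0,1]
R9: Y=0.008333+0.000j on G[2,0]
I2: z[0]−=0.00463, z[1]+=0.00463
R10: Y=0.01718+0.000j on G[2,1]
C5: Y=0.000+0.0005780j on G[0,1]
R11: Y=0.1715+0.000j on G[0,2]
V1: row V0−V2=1.6, i_V1 at 0,2
solve → V1=-0.03834-0.2342j, V2=-1.600+0.000j
aux → i_V1=-1.173+0.1109j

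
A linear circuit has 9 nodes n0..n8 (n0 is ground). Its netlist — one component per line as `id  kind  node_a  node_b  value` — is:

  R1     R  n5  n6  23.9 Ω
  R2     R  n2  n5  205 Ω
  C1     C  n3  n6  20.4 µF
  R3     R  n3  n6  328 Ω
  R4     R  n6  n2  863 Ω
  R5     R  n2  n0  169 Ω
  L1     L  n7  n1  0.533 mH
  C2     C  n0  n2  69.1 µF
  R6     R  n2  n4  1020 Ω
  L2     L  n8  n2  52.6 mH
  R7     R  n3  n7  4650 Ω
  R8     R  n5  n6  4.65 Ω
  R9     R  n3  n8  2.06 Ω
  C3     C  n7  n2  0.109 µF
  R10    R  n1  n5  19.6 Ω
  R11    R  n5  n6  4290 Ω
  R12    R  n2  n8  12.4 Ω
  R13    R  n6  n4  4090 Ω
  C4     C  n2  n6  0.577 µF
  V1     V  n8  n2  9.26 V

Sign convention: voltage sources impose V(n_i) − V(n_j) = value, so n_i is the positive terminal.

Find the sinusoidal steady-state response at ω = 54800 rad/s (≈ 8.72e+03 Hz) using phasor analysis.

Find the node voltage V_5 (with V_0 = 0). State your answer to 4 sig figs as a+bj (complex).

Element admittances at ω=54800 rad/s:
  Y(R1) = 0.04184+0.000j S between n5,n6
  Y(R2) = 0.004878+0.000j S between n2,n5
  Y(C1) = 0.000+1.118j S between n3,n6
  Y(R3) = 0.003049+0.000j S between n3,n6
  Y(R4) = 0.001159+0.000j S between n6,n2
  Y(R5) = 0.005917+0.000j S between n2,n0
  Y(L1) = 0.000-0.03424j S between n7,n1
  Y(C2) = 0.000+3.787j S between n0,n2
  Y(R6) = 0.0009804+0.000j S between n2,n4
  Y(L2) = 0.000-0.0003469j S between n8,n2
  Y(R7) = 0.0002151+0.000j S between n3,n7
  Y(R8) = 0.2151+0.000j S between n5,n6
  Y(R9) = 0.4854+0.000j S between n3,n8
  Y(C3) = 0.000+0.005973j S between n7,n2
  Y(R10) = 0.05102+0.000j S between n1,n5
  Y(R11) = 0.0002331+0.000j S between n5,n6
  Y(R12) = 0.08065+0.000j S between n2,n8
  Y(R13) = 0.0002445+0.000j S between n6,n4
  Y(C4) = 0.000+0.03162j S between n2,n6
  V1: constraint V(n8)−V(n2) = 9.26
Assemble and solve the 9×9 MNA system:
  V(n1)=8.277-1.988j  V(n2)=0.000+0.000j  V(n3)=9.080-0.6853j  V(n4)=1.753-0.1213j  V(n5)=8.563-0.8234j  V(n6)=8.783-0.6078j  V(n7)=10.01-2.416j  V(n8)=9.260+0.000j
  i(V1)=-0.8341-0.3295j

8.563-0.8234j V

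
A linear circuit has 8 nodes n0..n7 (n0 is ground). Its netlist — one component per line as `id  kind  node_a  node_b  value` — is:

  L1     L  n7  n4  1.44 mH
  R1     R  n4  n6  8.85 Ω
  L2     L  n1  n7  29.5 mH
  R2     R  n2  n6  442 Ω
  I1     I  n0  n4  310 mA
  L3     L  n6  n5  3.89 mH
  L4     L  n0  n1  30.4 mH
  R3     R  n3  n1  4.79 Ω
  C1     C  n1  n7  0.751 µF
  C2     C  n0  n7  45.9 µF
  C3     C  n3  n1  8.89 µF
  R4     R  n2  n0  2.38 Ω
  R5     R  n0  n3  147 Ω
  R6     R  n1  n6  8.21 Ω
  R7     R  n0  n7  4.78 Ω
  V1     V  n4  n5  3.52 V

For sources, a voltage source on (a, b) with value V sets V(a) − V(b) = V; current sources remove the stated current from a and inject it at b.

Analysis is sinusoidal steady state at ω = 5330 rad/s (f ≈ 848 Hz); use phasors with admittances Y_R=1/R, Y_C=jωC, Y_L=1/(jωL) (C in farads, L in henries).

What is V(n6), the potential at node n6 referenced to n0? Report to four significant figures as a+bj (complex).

0.09481+2.502j V

MNA unknowns: 7 node voltages V₁..V_7 plus 1 source current (V1)
L1: Y=0.000-0.1303j on G[7,4]
R1: Y=0.1130+0.000j on G[4,6]
L2: Y=0.000-0.006360j on G[1,7]
R2: Y=0.002262+0.000j on G[2,6]
I1: z[0]−=0.31, z[4]+=0.31
L3: Y=0.000-0.04823j on G[6,5]
L4: Y=0.000-0.006172j on G[0,1]
R3: Y=0.2088+0.000j on G[3,1]
C1: Y=0.000+0.004003j on G[1,7]
C2: Y=0.000+0.2446j on G[0,7]
C3: Y=0.000+0.04738j on G[3,1]
R4: Y=0.4202+0.000j on G[2,0]
R5: Y=0.006803+0.000j on G[0,3]
R6: Y=0.1218+0.000j on G[1,6]
R7: Y=0.2092+0.000j on G[0,7]
V1: row V4−V5=3.52, i_V1 at 4,5
solve → V1=-0.07947+2.358j, V2=0.0005078+0.01340j, V3=-0.09268+2.286j, V4=0.7238+1.472j, V5=-2.796+1.472j, V6=0.09481+2.502j, V7=0.5462-0.7423j
aux → i_V1=-0.04964+0.1394j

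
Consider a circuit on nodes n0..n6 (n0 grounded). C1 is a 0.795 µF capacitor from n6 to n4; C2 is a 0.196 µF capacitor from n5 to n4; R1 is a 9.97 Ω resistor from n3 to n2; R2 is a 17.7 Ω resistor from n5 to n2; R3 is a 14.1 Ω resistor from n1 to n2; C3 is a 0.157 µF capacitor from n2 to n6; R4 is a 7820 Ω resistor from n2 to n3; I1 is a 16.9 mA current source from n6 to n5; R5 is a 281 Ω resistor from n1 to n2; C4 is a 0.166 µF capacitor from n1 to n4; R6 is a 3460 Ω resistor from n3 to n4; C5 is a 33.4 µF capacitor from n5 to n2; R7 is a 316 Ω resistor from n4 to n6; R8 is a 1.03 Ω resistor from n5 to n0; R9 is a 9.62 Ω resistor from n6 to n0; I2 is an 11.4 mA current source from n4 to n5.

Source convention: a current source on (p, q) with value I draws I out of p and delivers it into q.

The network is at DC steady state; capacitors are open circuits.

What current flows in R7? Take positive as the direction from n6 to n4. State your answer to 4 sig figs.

MNA unknowns: 6 node voltages V₁..V_6
C1: Y=0.000 on G[6,4]
C2: Y=0.000 on G[5,4]
R1: Y=0.1003 on G[3,2]
R2: Y=0.05650 on G[5,2]
R3: Y=0.07092 on G[1,2]
C3: Y=0.000 on G[2,6]
R4: Y=0.0001279 on G[2,3]
I1: z[6]−=0.0169, z[5]+=0.0169
R5: Y=0.003559 on G[1,2]
C4: Y=0.000 on G[1,4]
R6: Y=0.0002890 on G[3,4]
C5: Y=0.000 on G[5,2]
R7: Y=0.003165 on G[4,6]
R8: Y=0.9709 on G[5,0]
R9: Y=0.1040 on G[6,0]
I2: z[4]−=0.0114, z[5]+=0.0114
solve → V1=0.009980, V2=0.009980, V3=-0.0002113, V4=-3.541, V5=0.02809, V6=-0.2624

0.01038 A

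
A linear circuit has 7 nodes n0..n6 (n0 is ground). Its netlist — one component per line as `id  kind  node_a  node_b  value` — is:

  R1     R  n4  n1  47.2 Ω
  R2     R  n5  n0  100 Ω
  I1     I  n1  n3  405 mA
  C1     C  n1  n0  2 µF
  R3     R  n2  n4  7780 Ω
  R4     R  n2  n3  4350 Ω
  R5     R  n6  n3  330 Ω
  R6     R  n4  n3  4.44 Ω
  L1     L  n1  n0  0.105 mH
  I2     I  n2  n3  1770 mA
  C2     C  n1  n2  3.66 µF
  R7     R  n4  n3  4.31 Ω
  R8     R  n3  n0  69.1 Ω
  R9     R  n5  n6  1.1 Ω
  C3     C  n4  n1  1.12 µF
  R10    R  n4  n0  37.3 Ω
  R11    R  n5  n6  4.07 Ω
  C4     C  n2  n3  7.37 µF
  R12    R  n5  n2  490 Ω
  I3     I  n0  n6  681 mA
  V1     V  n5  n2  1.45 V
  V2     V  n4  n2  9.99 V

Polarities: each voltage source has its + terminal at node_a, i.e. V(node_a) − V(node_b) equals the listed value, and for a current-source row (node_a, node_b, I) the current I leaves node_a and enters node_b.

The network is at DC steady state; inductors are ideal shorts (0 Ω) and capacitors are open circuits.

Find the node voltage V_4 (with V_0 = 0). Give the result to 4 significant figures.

15.35 V

MNA unknowns: 6 node voltages V₁..V_6 plus 3 source currents (L1, V1, V2)
R1: Y=0.02119 on G[4,1]
R2: Y=0.01000 on G[5,0]
I1: z[1]−=0.405, z[3]+=0.405
C1: Y=0.000 on G[1,0]
R3: Y=0.0001285 on G[2,4]
R4: Y=0.0002299 on G[2,3]
R5: Y=0.003030 on G[6,3]
R6: Y=0.2252 on G[4,3]
L1: row V1−V0=0, i_L1 at 1,0
I2: z[2]−=1.77, z[3]+=1.77
C2: Y=0.000 on G[1,2]
R7: Y=0.2320 on G[4,3]
R8: Y=0.01447 on G[3,0]
R9: Y=0.9091 on G[5,6]
C3: Y=0.000 on G[4,1]
R10: Y=0.02681 on G[4,0]
R11: Y=0.2457 on G[5,6]
C4: Y=0.000 on G[2,3]
R12: Y=0.002041 on G[5,2]
I3: z[0]−=0.681, z[6]+=0.681
V1: row V5−V2=1.45, i_V1 at 5,2
V2: row V4−V2=9.99, i_V2 at 4,2
solve → V1=0.000, V2=5.364, V3=19.41, V4=15.35, V5=6.814, V6=7.436
aux → i_L1=-0.07969, i_V1=0.6462, i_V2=1.116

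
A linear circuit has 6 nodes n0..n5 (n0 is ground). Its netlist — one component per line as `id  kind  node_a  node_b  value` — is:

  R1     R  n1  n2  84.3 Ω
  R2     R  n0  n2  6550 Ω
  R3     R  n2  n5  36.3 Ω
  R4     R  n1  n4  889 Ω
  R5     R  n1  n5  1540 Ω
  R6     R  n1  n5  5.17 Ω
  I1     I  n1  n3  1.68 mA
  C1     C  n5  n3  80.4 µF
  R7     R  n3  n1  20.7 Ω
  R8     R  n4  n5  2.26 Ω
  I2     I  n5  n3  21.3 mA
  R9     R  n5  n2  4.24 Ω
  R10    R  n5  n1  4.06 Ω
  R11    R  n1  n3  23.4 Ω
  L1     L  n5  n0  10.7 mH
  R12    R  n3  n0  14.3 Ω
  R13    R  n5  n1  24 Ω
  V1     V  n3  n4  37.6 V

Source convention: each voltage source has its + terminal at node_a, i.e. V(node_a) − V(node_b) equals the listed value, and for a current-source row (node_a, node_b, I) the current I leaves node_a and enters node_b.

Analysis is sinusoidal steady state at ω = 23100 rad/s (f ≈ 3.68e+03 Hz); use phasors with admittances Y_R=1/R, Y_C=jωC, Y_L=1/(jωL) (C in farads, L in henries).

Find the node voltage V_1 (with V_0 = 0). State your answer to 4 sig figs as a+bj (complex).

Apply KCL at each of the 5 non-ground nodes and solve the resulting linear system.
Node n1: branches {R1, R4, R5, R6, I1, R7, R10, R11, R13} → V_1 = -2.518+6.855j
Node n2: branches {R1, R2, R3, R9} → V_2 = -2.798+8.109j
Node n3: branches {I1, C1, R7, I2, R11, R12, V1} → V_3 = -0.4666-0.1804j
Node n4: branches {R4, R8, V1} → V_4 = -38.07-0.1804j
Node n5: branches {R3, R5, R6, C1, R8, I2, R9, R10, L1, R13} → V_5 = -2.812+8.170j
Source currents: i(V1)=-15.64-3.703j

-2.518+6.855j V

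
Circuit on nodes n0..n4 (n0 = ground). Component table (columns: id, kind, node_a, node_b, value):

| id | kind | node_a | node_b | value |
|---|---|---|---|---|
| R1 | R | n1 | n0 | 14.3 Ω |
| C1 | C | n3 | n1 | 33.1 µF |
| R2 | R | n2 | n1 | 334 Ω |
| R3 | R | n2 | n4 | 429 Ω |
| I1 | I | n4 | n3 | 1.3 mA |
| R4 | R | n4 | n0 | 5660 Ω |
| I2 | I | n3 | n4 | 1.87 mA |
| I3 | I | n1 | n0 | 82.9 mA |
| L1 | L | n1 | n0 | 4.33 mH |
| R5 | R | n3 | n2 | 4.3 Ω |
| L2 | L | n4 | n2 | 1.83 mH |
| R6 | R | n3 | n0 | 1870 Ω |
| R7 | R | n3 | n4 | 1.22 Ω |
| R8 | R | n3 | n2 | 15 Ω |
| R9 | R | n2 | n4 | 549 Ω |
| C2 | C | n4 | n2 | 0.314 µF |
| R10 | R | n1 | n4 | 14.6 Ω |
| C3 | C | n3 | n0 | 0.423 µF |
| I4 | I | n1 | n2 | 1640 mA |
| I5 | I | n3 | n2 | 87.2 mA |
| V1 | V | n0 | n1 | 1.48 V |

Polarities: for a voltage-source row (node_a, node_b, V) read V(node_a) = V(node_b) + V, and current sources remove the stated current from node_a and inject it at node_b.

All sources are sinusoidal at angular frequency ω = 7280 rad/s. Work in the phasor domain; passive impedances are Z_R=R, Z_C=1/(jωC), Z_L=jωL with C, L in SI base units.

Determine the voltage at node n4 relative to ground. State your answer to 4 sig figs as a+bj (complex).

MNA unknowns: 4 node voltages V₁..V_4 plus 1 source current (V1)
R1: Y=0.06993+0.000j on G[1,0]
C1: Y=0.000+0.2410j on G[3,1]
R2: Y=0.002994+0.000j on G[2,1]
R3: Y=0.002331+0.000j on G[2,4]
I1: z[4]−=0.0013, z[3]+=0.0013
R4: Y=0.0001767+0.000j on G[4,0]
I2: z[3]−=0.00187, z[4]+=0.00187
I3: z[1]−=0.0829, z[0]+=0.0829
L1: Y=0.000-0.03172j on G[1,0]
R5: Y=0.2326+0.000j on G[3,2]
L2: Y=0.000-0.07506j on G[4,2]
R6: Y=0.0005348+0.000j on G[3,0]
R7: Y=0.8197+0.000j on G[3,4]
R8: Y=0.06667+0.000j on G[3,2]
R9: Y=0.001821+0.000j on G[2,4]
C2: Y=0.000+0.002286j on G[4,2]
R10: Y=0.06849+0.000j on G[1,4]
C3: Y=0.000+0.003079j on G[3,0]
I4: z[1]−=1.64, z[2]+=1.64
I5: z[3]−=0.0872, z[2]+=0.0872
V1: row V0−V1=1.48, i_V1 at 0,1
solve → V1=-1.480+0.000j, V2=5.639-4.803j, V3=0.3231-6.128j, V4=0.3145-6.085j
aux → i_V1=-0.001497+0.04359j

0.3145-6.085j V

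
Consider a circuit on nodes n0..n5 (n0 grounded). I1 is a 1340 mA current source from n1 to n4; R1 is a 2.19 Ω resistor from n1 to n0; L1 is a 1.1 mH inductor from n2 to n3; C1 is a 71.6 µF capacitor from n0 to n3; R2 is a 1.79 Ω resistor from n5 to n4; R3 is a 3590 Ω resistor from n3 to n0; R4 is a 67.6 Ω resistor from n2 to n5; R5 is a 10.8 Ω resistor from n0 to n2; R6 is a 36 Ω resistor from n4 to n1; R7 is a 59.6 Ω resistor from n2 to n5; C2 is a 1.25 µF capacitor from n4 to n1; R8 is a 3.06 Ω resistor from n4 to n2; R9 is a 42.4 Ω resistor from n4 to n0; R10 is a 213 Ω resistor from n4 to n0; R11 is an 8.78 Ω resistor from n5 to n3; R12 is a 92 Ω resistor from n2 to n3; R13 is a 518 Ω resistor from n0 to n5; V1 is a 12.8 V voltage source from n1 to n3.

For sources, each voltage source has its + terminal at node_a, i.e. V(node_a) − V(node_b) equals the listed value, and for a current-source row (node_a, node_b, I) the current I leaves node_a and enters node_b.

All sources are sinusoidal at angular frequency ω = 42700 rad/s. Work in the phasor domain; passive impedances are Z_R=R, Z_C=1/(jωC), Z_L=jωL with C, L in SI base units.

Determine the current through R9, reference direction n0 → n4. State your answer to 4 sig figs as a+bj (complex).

-0.1710-0.06563j A

Element admittances at ω=42700 rad/s:
  I1: injects 1.34 A into n4 (from n1)
  Y(R1) = 0.4566+0.000j S between n1,n0
  Y(L1) = 0.000-0.02129j S between n2,n3
  Y(C1) = 0.000+3.057j S between n0,n3
  Y(R2) = 0.5587+0.000j S between n5,n4
  Y(R3) = 0.0002786+0.000j S between n3,n0
  Y(R4) = 0.01479+0.000j S between n2,n5
  Y(R5) = 0.09259+0.000j S between n0,n2
  Y(R6) = 0.02778+0.000j S between n4,n1
  Y(R7) = 0.01678+0.000j S between n2,n5
  Y(C2) = 0.000+0.05338j S between n4,n1
  Y(R8) = 0.3268+0.000j S between n4,n2
  Y(R9) = 0.02358+0.000j S between n4,n0
  Y(R10) = 0.004695+0.000j S between n4,n0
  Y(R11) = 0.1139+0.000j S between n5,n3
  Y(R12) = 0.01087+0.000j S between n2,n3
  Y(R13) = 0.001931+0.000j S between n0,n5
  V1: constraint V(n1)−V(n3) = 12.8
Assemble and solve the 6×6 MNA system:
  V(n1)=12.39+2.087j  V(n2)=5.507+2.472j  V(n3)=-0.4142+2.087j  V(n4)=7.249+2.783j  V(n5)=5.915+2.649j
  i(V1)=-7.175-1.208j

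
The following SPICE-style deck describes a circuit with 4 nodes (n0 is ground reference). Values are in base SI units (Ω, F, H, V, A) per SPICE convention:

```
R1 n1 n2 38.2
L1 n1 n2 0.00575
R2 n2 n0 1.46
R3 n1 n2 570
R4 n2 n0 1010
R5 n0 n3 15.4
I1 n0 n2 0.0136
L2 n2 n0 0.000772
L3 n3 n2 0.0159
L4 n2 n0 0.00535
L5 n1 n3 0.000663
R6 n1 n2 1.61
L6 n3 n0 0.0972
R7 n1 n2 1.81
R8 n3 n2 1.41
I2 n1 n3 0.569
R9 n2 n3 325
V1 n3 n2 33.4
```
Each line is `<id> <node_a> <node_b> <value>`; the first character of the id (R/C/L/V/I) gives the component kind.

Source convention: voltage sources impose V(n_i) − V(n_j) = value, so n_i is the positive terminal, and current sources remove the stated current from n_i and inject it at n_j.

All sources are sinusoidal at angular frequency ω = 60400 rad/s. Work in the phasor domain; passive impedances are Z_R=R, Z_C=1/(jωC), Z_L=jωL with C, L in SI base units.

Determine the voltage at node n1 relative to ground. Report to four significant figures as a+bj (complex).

Apply KCL at each of the 3 non-ground nodes and solve the resulting linear system.
Node n1: branches {R1, L1, R3, L5, R6, R7, I2} → V_1 = -3.325-0.7916j
Node n2: branches {R1, L1, R2, R3, R4, I1, L2, L3, L4, R6, R7, R8, R9, V1} → V_2 = -2.868-0.08679j
Node n3: branches {R5, L3, L5, L6, R8, I2, R9, V1} → V_3 = 30.53-0.08679j
Source currents: i(V1)=-25.22+0.8911j

-3.325-0.7916j V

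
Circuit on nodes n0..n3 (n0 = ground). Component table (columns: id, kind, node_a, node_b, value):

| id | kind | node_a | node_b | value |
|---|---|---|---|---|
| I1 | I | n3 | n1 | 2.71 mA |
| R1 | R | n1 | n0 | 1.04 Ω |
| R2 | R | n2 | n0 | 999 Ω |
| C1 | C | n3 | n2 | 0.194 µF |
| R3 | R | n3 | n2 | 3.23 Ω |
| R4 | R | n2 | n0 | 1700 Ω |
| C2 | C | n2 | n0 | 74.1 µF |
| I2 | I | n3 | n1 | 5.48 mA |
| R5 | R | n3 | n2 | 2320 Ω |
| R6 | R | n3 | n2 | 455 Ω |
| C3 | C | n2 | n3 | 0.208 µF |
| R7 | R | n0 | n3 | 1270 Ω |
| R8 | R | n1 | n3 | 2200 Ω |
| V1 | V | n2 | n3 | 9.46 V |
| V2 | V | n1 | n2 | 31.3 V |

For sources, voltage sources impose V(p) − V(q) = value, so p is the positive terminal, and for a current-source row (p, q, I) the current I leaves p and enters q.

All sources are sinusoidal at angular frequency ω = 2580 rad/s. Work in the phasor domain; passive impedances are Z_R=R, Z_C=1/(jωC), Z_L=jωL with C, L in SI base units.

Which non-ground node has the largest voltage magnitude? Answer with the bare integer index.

MNA unknowns: 3 node voltages V₁..V_3 plus 2 source currents (V1, V2)
I1: z[3]−=0.00271, z[1]+=0.00271
R1: Y=0.9615+0.000j on G[1,0]
R2: Y=0.001001+0.000j on G[2,0]
C1: Y=0.000+0.0005005j on G[3,2]
R3: Y=0.3096+0.000j on G[3,2]
R4: Y=0.0005882+0.000j on G[2,0]
C2: Y=0.000+0.1912j on G[2,0]
I2: z[3]−=0.00548, z[1]+=0.00548
R5: Y=0.0004310+0.000j on G[3,2]
R6: Y=0.002198+0.000j on G[3,2]
C3: Y=0.000+0.0005366j on G[2,3]
R7: Y=0.0007874+0.000j on G[0,3]
R8: Y=0.0004545+0.000j on G[1,3]
V1: row V2−V3=9.46, i_V1 at 2,3
V2: row V1−V2=31.3, i_V2 at 1,2
solve → V1=1.266+5.957j, V2=-30.03+5.957j, V3=-39.49+5.957j
aux → i_V1=-2.995-0.005121j, i_V2=-1.228-5.728j

3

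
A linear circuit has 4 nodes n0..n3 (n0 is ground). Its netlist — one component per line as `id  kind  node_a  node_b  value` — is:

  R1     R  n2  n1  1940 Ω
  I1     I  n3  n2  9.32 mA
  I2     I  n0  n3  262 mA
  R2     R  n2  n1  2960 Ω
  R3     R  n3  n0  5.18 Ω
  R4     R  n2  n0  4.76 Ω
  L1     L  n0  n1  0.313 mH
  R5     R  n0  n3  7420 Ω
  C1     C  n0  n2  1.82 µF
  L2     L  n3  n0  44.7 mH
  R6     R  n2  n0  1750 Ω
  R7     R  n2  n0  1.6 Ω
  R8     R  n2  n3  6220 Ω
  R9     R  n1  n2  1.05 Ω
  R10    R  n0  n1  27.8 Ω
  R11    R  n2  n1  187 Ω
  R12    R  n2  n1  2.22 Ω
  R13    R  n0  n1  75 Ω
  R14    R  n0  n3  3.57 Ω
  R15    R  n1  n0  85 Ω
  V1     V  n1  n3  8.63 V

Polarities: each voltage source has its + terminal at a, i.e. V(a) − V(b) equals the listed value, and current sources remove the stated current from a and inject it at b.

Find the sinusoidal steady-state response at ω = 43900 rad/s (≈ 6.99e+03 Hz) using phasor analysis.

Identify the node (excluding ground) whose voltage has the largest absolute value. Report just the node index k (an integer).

3

Apply KCL at each of the 3 non-ground nodes and solve the resulting linear system.
Node n1: branches {R1, R2, L1, R9, R10, R11, R12, R13, R15, V1} → V_1 = 4.091+0.1572j
Node n2: branches {R1, I1, R2, R4, C1, R6, R7, R8, R9, R11, R12} → V_2 = 2.572+0.007117j
Node n3: branches {I1, I2, R3, R5, L2, R8, R14, V1} → V_3 = -4.539+0.1572j
Source currents: i(V1)=-2.402+0.07672j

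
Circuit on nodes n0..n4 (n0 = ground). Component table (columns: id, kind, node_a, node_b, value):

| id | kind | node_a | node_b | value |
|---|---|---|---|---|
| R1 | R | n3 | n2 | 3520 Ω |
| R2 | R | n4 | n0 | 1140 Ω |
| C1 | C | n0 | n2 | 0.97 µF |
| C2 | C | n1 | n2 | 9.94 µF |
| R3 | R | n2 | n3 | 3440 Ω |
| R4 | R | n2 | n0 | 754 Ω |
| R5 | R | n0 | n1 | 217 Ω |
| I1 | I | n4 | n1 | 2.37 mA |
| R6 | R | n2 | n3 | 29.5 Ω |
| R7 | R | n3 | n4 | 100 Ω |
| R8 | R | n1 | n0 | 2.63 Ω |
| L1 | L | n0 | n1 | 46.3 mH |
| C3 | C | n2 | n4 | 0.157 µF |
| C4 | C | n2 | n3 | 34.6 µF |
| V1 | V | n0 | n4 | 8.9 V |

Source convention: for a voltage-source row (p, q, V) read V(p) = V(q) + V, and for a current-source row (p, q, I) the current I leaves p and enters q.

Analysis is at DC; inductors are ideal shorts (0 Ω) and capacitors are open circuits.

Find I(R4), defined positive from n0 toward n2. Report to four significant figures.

0.01008 A

MNA unknowns: 4 node voltages V₁..V_4 plus 2 source currents (L1, V1)
R1: Y=0.0002841 on G[3,2]
R2: Y=0.0008772 on G[4,0]
C1: Y=0.000 on G[0,2]
C2: Y=0.000 on G[1,2]
R3: Y=0.0002907 on G[2,3]
R4: Y=0.001326 on G[2,0]
R5: Y=0.004608 on G[0,1]
I1: z[4]−=0.00237, z[1]+=0.00237
R6: Y=0.03390 on G[2,3]
R7: Y=0.01000 on G[3,4]
R8: Y=0.3802 on G[1,0]
L1: row V0−V1=0, i_L1 at 0,1
C3: Y=0.000 on G[2,4]
C4: Y=0.000 on G[2,3]
V1: row V0−V4=8.9, i_V1 at 0,4
solve → V1=0.000, V2=-7.600, V3=-7.892, V4=-8.900
aux → i_L1=-0.002370, i_V1=-0.01552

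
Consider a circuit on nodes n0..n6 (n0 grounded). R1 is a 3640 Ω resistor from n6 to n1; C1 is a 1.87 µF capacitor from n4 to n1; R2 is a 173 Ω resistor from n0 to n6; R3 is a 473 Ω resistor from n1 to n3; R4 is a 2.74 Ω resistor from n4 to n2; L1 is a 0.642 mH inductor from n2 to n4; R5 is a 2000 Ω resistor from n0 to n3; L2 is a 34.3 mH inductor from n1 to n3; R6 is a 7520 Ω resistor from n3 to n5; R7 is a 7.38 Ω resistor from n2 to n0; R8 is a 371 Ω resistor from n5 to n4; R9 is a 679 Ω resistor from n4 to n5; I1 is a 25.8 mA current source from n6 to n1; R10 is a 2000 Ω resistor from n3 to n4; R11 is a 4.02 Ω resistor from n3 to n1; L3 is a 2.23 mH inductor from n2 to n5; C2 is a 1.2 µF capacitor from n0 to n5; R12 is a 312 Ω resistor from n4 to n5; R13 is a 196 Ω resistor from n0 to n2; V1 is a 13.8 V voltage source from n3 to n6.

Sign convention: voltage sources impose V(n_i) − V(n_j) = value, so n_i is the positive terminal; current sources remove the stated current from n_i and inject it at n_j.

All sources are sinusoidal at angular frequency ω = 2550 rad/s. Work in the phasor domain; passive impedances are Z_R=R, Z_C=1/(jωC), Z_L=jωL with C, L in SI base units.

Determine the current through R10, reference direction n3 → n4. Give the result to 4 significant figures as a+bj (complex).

Element admittances at ω=2550 rad/s:
  Y(R1) = 0.0002747+0.000j S between n6,n1
  Y(C1) = 0.000+0.004769j S between n4,n1
  Y(R2) = 0.005780+0.000j S between n0,n6
  Y(R3) = 0.002114+0.000j S between n1,n3
  Y(R4) = 0.3650+0.000j S between n4,n2
  Y(L1) = 0.000-0.6108j S between n2,n4
  Y(R5) = 0.0005000+0.000j S between n0,n3
  Y(L2) = 0.000-0.01143j S between n1,n3
  Y(R6) = 0.0001330+0.000j S between n3,n5
  Y(R7) = 0.1355+0.000j S between n2,n0
  Y(R8) = 0.002695+0.000j S between n5,n4
  Y(R9) = 0.001473+0.000j S between n4,n5
  I1: injects 0.0258 A into n1 (from n6)
  Y(R10) = 0.0005000+0.000j S between n3,n4
  Y(R11) = 0.2488+0.000j S between n3,n1
  Y(L3) = 0.000-0.1759j S between n2,n5
  Y(C2) = 0.000+0.003060j S between n0,n5
  Y(R12) = 0.003205+0.000j S between n4,n5
  Y(R13) = 0.005102+0.000j S between n0,n2
  V1: constraint V(n3)−V(n6) = 13.8
Assemble and solve the 7×7 MNA system:
  V(n1)=7.704-5.286j  V(n2)=0.2278+0.2247j  V(n3)=7.715-5.143j  V(n4)=0.2104+0.2850j  V(n5)=0.2338+0.2334j  V(n6)=-6.085-5.143j
  i(V1)=-0.01316-0.02969j

0.003752-0.002714j A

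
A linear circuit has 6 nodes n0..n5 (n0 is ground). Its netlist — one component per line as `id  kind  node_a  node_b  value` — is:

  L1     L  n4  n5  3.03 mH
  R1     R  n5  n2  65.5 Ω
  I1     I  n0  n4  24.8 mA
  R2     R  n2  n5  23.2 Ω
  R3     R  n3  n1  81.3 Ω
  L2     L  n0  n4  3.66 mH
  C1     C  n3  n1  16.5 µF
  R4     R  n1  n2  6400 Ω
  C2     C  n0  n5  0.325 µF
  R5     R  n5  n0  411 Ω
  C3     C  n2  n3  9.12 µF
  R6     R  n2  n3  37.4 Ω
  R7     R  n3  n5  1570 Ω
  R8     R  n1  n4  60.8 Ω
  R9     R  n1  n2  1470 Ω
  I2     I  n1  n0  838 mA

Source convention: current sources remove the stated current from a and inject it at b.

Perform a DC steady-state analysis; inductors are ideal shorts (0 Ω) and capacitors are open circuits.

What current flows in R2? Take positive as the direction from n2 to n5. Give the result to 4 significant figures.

-0.1977 A

MNA unknowns: 5 node voltages V₁..V_5 plus 2 source currents (L1, L2)
L1: row V4−V5=0, i_L1 at 4,5
R1: Y=0.01527 on G[5,2]
I1: z[0]−=0.0248, z[4]+=0.0248
R2: Y=0.04310 on G[2,5]
R3: Y=0.01230 on G[3,1]
L2: row V0−V4=0, i_L2 at 0,4
C1: Y=0.000 on G[3,1]
R4: Y=0.0001563 on G[1,2]
C2: Y=0.000 on G[0,5]
R5: Y=0.002433 on G[5,0]
C3: Y=0.000 on G[2,3]
R6: Y=0.02674 on G[2,3]
R7: Y=0.0006369 on G[3,5]
R8: Y=0.01645 on G[1,4]
R9: Y=0.0006803 on G[1,2]
I2: z[1]−=0.838, z[0]+=0.838
solve → V1=-34.14, V2=-4.587, V3=-13.68, V4=0.000, V5=0.000
aux → i_L1=0.2765, i_L2=0.8132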